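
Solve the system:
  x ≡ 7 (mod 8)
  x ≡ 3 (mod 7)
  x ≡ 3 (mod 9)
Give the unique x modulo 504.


Moduli 8, 7, 9 are pairwise coprime; by CRT there is a unique solution modulo M = 8 · 7 · 9 = 504.
Solve pairwise, accumulating the modulus:
  Start with x ≡ 7 (mod 8).
  Combine with x ≡ 3 (mod 7): since gcd(8, 7) = 1, we get a unique residue mod 56.
    Write x = 7 + 8·t and substitute into x ≡ 3 (mod 7): 8·t ≡ 3 − 7 = -4 (mod 7).
    Reduce coefficients mod 7: 1·t ≡ 3 (mod 7).
    So t ≡ 3 (mod 7).
    Then x = 7 + 8·3 = 31, valid modulo lcm(8, 7) = 56: x ≡ 31 (mod 56).
  Combine with x ≡ 3 (mod 9): since gcd(56, 9) = 1, we get a unique residue mod 504.
    Write x = 31 + 56·t and substitute into x ≡ 3 (mod 9): 56·t ≡ 3 − 31 = -28 (mod 9).
    Reduce coefficients mod 9: 2·t ≡ 8 (mod 9).
    The inverse of 2 mod 9 is 5 (since 2·5 = 10 = 1·9 + 1), so t ≡ 5·8 = 40 ≡ 4 (mod 9).
    Then x = 31 + 56·4 = 255, valid modulo lcm(56, 9) = 504: x ≡ 255 (mod 504).
Verify: 255 mod 8 = 7 ✓, 255 mod 7 = 3 ✓, 255 mod 9 = 3 ✓.

x ≡ 255 (mod 504).


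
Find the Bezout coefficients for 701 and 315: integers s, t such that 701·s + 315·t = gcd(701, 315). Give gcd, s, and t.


Euclidean algorithm on (701, 315) — divide until remainder is 0:
  701 = 2 · 315 + 71
  315 = 4 · 71 + 31
  71 = 2 · 31 + 9
  31 = 3 · 9 + 4
  9 = 2 · 4 + 1
  4 = 4 · 1 + 0
gcd(701, 315) = 1.
Track Bezout coefficients alongside the remainders: start with r₀ = 701 = a·1 + b·0 (s = 1, t = 0) and r₁ = 315 = a·0 + b·1 (s = 0, t = 1); each new remainder r_{k+1} = r_{k-1} − q_k·r_k inherits s_{k+1} = s_{k-1} − q_k·s_k, t_{k+1} = t_{k-1} − q_k·t_k, so r_k = a·s_k + b·t_k at every step:
  q = 2: r = 71, s = 1 − 2·0 = 1, t = 0 − 2·1 = -2  (check: 701·1 + 315·(-2) = 71)
  q = 4: r = 31, s = 0 − 4·1 = -4, t = 1 − 4·(-2) = 9  (check: 701·(-4) + 315·9 = 31)
  q = 2: r = 9, s = 1 − 2·(-4) = 9, t = -2 − 2·9 = -20  (check: 701·9 + 315·(-20) = 9)
  q = 3: r = 4, s = -4 − 3·9 = -31, t = 9 − 3·(-20) = 69  (check: 701·(-31) + 315·69 = 4)
  q = 2: r = 1, s = 9 − 2·(-31) = 71, t = -20 − 2·69 = -158  (check: 701·71 + 315·(-158) = 1)
The row with r = 1 (the gcd) gives the Bezout coefficients s = 71, t = -158.
Result: 701 · (71) + 315 · (-158) = 1.

gcd(701, 315) = 1; s = 71, t = -158 (check: 701·71 + 315·(-158) = 1).


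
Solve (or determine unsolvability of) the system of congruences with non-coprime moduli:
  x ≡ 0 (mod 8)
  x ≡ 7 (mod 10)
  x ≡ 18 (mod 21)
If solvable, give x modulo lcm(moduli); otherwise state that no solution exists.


Moduli 8, 10, 21 are not pairwise coprime, so CRT works modulo lcm(m_i) when all pairwise compatibility conditions hold.
Pairwise compatibility: gcd(m_i, m_j) must divide a_i - a_j for every pair.
Merge one congruence at a time:
  Start: x ≡ 0 (mod 8).
  Combine with x ≡ 7 (mod 10): gcd(8, 10) = 2, and 7 - 0 = 7 is NOT divisible by 2.
    ⇒ system is inconsistent (no integer solution).

No solution (the system is inconsistent).


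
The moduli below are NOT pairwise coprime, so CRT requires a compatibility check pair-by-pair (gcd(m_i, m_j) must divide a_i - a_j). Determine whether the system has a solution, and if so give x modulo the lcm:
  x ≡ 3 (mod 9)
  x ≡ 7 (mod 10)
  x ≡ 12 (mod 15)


Moduli 9, 10, 15 are not pairwise coprime, so CRT works modulo lcm(m_i) when all pairwise compatibility conditions hold.
Pairwise compatibility: gcd(m_i, m_j) must divide a_i - a_j for every pair.
Merge one congruence at a time:
  Start: x ≡ 3 (mod 9).
  Combine with x ≡ 7 (mod 10): gcd(9, 10) = 1; 7 - 3 = 4, which IS divisible by 1, so compatible.
    Write x = 3 + 9·t and substitute into x ≡ 7 (mod 10): 9·t ≡ 7 − 3 = 4 (mod 10).
    The inverse of 9 mod 10 is 9 (since 9·9 = 81 = 8·10 + 1), so t ≡ 9·4 = 36 ≡ 6 (mod 10).
    Then x = 3 + 9·6 = 57, valid modulo lcm(9, 10) = 90: x ≡ 57 (mod 90).
  Combine with x ≡ 12 (mod 15): gcd(90, 15) = 15; 12 - 57 = -45, which IS divisible by 15, so compatible.
    Write x = 57 + 90·t and substitute into x ≡ 12 (mod 15): 90·t ≡ 12 − 57 = -45 (mod 15).
    Divide the congruence (and modulus) by g = 15: 6·t ≡ -3 (mod 1).
    Modulo 1 every t works; take t = 0.
    Then x = 57 + 90·0 = 57, valid modulo lcm(90, 15) = 90: x ≡ 57 (mod 90).
Verify: 57 mod 9 = 3, 57 mod 10 = 7, 57 mod 15 = 12.

x ≡ 57 (mod 90).


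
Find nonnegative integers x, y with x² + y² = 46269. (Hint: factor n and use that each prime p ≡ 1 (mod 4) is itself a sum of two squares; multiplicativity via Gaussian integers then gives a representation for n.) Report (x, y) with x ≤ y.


Step 1: Factor n = 46269 = 3^2 · 53 · 97.
Step 2: Check the mod-4 condition on each prime factor: 3 ≡ 3 (mod 4), exponent 2 (must be even); 53 ≡ 1 (mod 4), exponent 1; 97 ≡ 1 (mod 4), exponent 1.
All primes ≡ 3 (mod 4) appear to even exponent (or don't appear), so by the two-squares theorem n IS expressible as a sum of two squares.
Step 3: Build a representation. Group n = k² · m with k = 3 and m = 53 · 97 = 5141 (a product of primes ≡ 1 (mod 4)); a representation of m scales to one of n via (k·x)² + (k·y)² = k²(x² + y²). Each prime p ≡ 1 (mod 4) is itself a sum of two squares; find a² by testing p − a² for a perfect square:
  53: 53 − 1² = 52, 53 − 2² = 49 = 7² ⇒ 53 = 2² + 7².
  97: 97 − 1² = 96, 97 − 2² = 93, 97 − 3² = 88, 97 − 4² = 81 = 9² ⇒ 97 = 4² + 9².
  Combine using the Brahmagupta–Fibonacci identity (a² + b²)(c² + d²) = (ac − bd)² + (ad + bc)² = (ac + bd)² + (ad − bc)²:
  53 · 97 = 5141: from (2² + 7²)(4² + 9²), take (2·4 − 7·9, 2·9 + 7·4) = (8 − 63, 18 + 28) = (-55, 46); dropping signs (only squares matter) gives (55, 46); check 55² + 46² = 3025 + 2116 = 5141 ✓.
  Scale by k = 3: (3·55, 3·46) = (165, 138).
Step 4: Order so x ≤ y and verify: 138² + 165² = 19044 + 27225 = 46269 = n. ✓

n = 46269 = 138² + 165² (one valid representation with x ≤ y).


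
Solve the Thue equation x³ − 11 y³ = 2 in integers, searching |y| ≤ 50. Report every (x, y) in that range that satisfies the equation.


The equation is x³ - 11y³ = 2. For fixed y, x³ = 11·y³ + 2, so a solution requires the RHS to be a perfect cube.
Strategy: iterate y from -50 to 50, compute RHS = 11·y³ + 2, and check whether it is a (positive or negative) perfect cube.
Check small values of y:
  y = 0: RHS = 2 is not a perfect cube.
  y = 1: RHS = 13 is not a perfect cube.
  y = -1: RHS = -9 is not a perfect cube.
  y = 2: RHS = 90 is not a perfect cube.
  y = -2: RHS = -86 is not a perfect cube.
  y = 3: RHS = 299 is not a perfect cube.
  y = -3: RHS = -295 is not a perfect cube.
Continuing the search up to |y| = 50 finds no solutions either.
No (x, y) in the scanned range satisfies the equation.

No integer solutions with |y| ≤ 50.


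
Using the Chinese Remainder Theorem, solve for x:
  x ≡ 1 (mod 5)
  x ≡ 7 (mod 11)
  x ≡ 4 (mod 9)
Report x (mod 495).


Moduli 5, 11, 9 are pairwise coprime; by CRT there is a unique solution modulo M = 5 · 11 · 9 = 495.
Solve pairwise, accumulating the modulus:
  Start with x ≡ 1 (mod 5).
  Combine with x ≡ 7 (mod 11): since gcd(5, 11) = 1, we get a unique residue mod 55.
    Write x = 1 + 5·t and substitute into x ≡ 7 (mod 11): 5·t ≡ 7 − 1 = 6 (mod 11).
    The inverse of 5 mod 11 is 9 (since 5·9 = 45 = 4·11 + 1), so t ≡ 9·6 = 54 ≡ 10 (mod 11).
    Then x = 1 + 5·10 = 51, valid modulo lcm(5, 11) = 55: x ≡ 51 (mod 55).
  Combine with x ≡ 4 (mod 9): since gcd(55, 9) = 1, we get a unique residue mod 495.
    Write x = 51 + 55·t and substitute into x ≡ 4 (mod 9): 55·t ≡ 4 − 51 = -47 (mod 9).
    Reduce coefficients mod 9: 1·t ≡ 7 (mod 9).
    So t ≡ 7 (mod 9).
    Then x = 51 + 55·7 = 436, valid modulo lcm(55, 9) = 495: x ≡ 436 (mod 495).
Verify: 436 mod 5 = 1 ✓, 436 mod 11 = 7 ✓, 436 mod 9 = 4 ✓.

x ≡ 436 (mod 495).


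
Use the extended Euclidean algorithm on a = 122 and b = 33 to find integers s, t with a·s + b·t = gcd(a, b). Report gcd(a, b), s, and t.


Euclidean algorithm on (122, 33) — divide until remainder is 0:
  122 = 3 · 33 + 23
  33 = 1 · 23 + 10
  23 = 2 · 10 + 3
  10 = 3 · 3 + 1
  3 = 3 · 1 + 0
gcd(122, 33) = 1.
Track Bezout coefficients alongside the remainders: start with r₀ = 122 = a·1 + b·0 (s = 1, t = 0) and r₁ = 33 = a·0 + b·1 (s = 0, t = 1); each new remainder r_{k+1} = r_{k-1} − q_k·r_k inherits s_{k+1} = s_{k-1} − q_k·s_k, t_{k+1} = t_{k-1} − q_k·t_k, so r_k = a·s_k + b·t_k at every step:
  q = 3: r = 23, s = 1 − 3·0 = 1, t = 0 − 3·1 = -3  (check: 122·1 + 33·(-3) = 23)
  q = 1: r = 10, s = 0 − 1·1 = -1, t = 1 − 1·(-3) = 4  (check: 122·(-1) + 33·4 = 10)
  q = 2: r = 3, s = 1 − 2·(-1) = 3, t = -3 − 2·4 = -11  (check: 122·3 + 33·(-11) = 3)
  q = 3: r = 1, s = -1 − 3·3 = -10, t = 4 − 3·(-11) = 37  (check: 122·(-10) + 33·37 = 1)
The row with r = 1 (the gcd) gives the Bezout coefficients s = -10, t = 37.
Result: 122 · (-10) + 33 · (37) = 1.

gcd(122, 33) = 1; s = -10, t = 37 (check: 122·(-10) + 33·37 = 1).


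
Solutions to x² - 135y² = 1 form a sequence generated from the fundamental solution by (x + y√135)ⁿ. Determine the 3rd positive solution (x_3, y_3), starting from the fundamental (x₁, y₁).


Step 1: Find the fundamental solution (x₁, y₁) of x² - 135y² = 1.
  Expand √135 as a continued fraction. a₀ = ⌊√135⌋ = 11; iterate m_{k+1} = d_k·a_k − m_k, d_{k+1} = (135 − m_{k+1}²)/d_k, a_{k+1} = ⌊(a₀ + m_{k+1})/d_{k+1}⌋ (starting m₀ = 0, d₀ = 1), with convergents p_k = a_k·p_{k-1} + p_{k-2}, q_k = a_k·q_{k-1} + q_{k-2} (p₋₁ = 1, q₋₁ = 0):
  k = 0: a₀ = 11; p₀/q₀ = 11/1; p₀² − 135·q₀² = 121 − 135 = -14.
  k = 1: m = 11, d = 14, a = ⌊(11 + 11)/14⌋ = 1; p/q = (1·11 + 1)/(1·1 + 0) = 12/1; p² − 135·q² = 144 − 135 = 9.
  k = 2: m = 3, d = 9, a = ⌊(11 + 3)/9⌋ = 1; p/q = (1·12 + 11)/(1·1 + 1) = 23/2; p² − 135·q² = 529 − 540 = -11.
  k = 3: m = 6, d = 11, a = ⌊(11 + 6)/11⌋ = 1; p/q = (1·23 + 12)/(1·2 + 1) = 35/3; p² − 135·q² = 1225 − 1215 = 10.
  k = 4: m = 5, d = 10, a = ⌊(11 + 5)/10⌋ = 1; p/q = (1·35 + 23)/(1·3 + 2) = 58/5; p² − 135·q² = 3364 − 3375 = -11.
  k = 5: m = 5, d = 11, a = ⌊(11 + 5)/11⌋ = 1; p/q = (1·58 + 35)/(1·5 + 3) = 93/8; p² − 135·q² = 8649 − 8640 = 9.
  k = 6: m = 6, d = 9, a = ⌊(11 + 6)/9⌋ = 1; p/q = (1·93 + 58)/(1·8 + 5) = 151/13; p² − 135·q² = 22801 − 22815 = -14.
  k = 7: m = 3, d = 14, a = ⌊(11 + 3)/14⌋ = 1; p/q = (1·151 + 93)/(1·13 + 8) = 244/21; p² − 135·q² = 59536 − 59535 = 1.
  The first convergent with p² − 135·q² = 1 gives the fundamental solution (x₁, y₁) = (244, 21).
Step 2: Apply the recurrence (x_{n+1}, y_{n+1}) = (x₁x_n + 135y₁y_n, x₁y_n + y₁x_n) repeatedly.
  From (x_1, y_1) = (244, 21): x_2 = 244·244 + 135·21·21 = 119071; y_2 = 244·21 + 21·244 = 10248.
  From (x_2, y_2) = (119071, 10248): x_3 = 244·119071 + 135·21·10248 = 58106404; y_3 = 244·10248 + 21·119071 = 5001003.
Step 3: Verify x_3² - 135·y_3² = 3376354185811216 - 3376354185811215 = 1 (should be 1). ✓

(x_1, y_1) = (244, 21); (x_3, y_3) = (58106404, 5001003).


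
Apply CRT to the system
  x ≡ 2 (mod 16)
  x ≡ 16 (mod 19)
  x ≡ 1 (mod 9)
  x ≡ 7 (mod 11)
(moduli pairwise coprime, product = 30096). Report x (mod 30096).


Product of moduli M = 16 · 19 · 9 · 11 = 30096.
Merge one congruence at a time:
  Start: x ≡ 2 (mod 16).
  Combine with x ≡ 16 (mod 19); new modulus lcm = 304.
    Write x = 2 + 16·t and substitute into x ≡ 16 (mod 19): 16·t ≡ 16 − 2 = 14 (mod 19).
    The inverse of 16 mod 19 is 6 (since 16·6 = 96 = 5·19 + 1), so t ≡ 6·14 = 84 ≡ 8 (mod 19).
    Then x = 2 + 16·8 = 130, valid modulo lcm(16, 19) = 304: x ≡ 130 (mod 304).
  Combine with x ≡ 1 (mod 9); new modulus lcm = 2736.
    Write x = 130 + 304·t and substitute into x ≡ 1 (mod 9): 304·t ≡ 1 − 130 = -129 (mod 9).
    Reduce coefficients mod 9: 7·t ≡ 6 (mod 9).
    The inverse of 7 mod 9 is 4 (since 7·4 = 28 = 3·9 + 1), so t ≡ 4·6 = 24 ≡ 6 (mod 9).
    Then x = 130 + 304·6 = 1954, valid modulo lcm(304, 9) = 2736: x ≡ 1954 (mod 2736).
  Combine with x ≡ 7 (mod 11); new modulus lcm = 30096.
    Write x = 1954 + 2736·t and substitute into x ≡ 7 (mod 11): 2736·t ≡ 7 − 1954 = -1947 (mod 11).
    Reduce coefficients mod 11: 8·t ≡ 0 (mod 11).
    The inverse of 8 mod 11 is 7 (since 8·7 = 56 = 5·11 + 1), so t ≡ 7·0 = 0 ≡ 0 (mod 11).
    Then x = 1954 + 2736·0 = 1954, valid modulo lcm(2736, 11) = 30096: x ≡ 1954 (mod 30096).
Verify against each original: 1954 mod 16 = 2, 1954 mod 19 = 16, 1954 mod 9 = 1, 1954 mod 11 = 7.

x ≡ 1954 (mod 30096).


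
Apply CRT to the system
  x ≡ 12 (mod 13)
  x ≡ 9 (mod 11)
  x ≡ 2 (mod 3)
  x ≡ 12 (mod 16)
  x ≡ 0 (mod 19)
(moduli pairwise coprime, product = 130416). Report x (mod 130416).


Product of moduli M = 13 · 11 · 3 · 16 · 19 = 130416.
Merge one congruence at a time:
  Start: x ≡ 12 (mod 13).
  Combine with x ≡ 9 (mod 11); new modulus lcm = 143.
    Write x = 12 + 13·t and substitute into x ≡ 9 (mod 11): 13·t ≡ 9 − 12 = -3 (mod 11).
    Reduce coefficients mod 11: 2·t ≡ 8 (mod 11).
    The inverse of 2 mod 11 is 6 (since 2·6 = 12 = 1·11 + 1), so t ≡ 6·8 = 48 ≡ 4 (mod 11).
    Then x = 12 + 13·4 = 64, valid modulo lcm(13, 11) = 143: x ≡ 64 (mod 143).
  Combine with x ≡ 2 (mod 3); new modulus lcm = 429.
    Write x = 64 + 143·t and substitute into x ≡ 2 (mod 3): 143·t ≡ 2 − 64 = -62 (mod 3).
    Reduce coefficients mod 3: 2·t ≡ 1 (mod 3).
    The inverse of 2 mod 3 is 2 (since 2·2 = 4 = 1·3 + 1), so t ≡ 2·1 = 2 ≡ 2 (mod 3).
    Then x = 64 + 143·2 = 350, valid modulo lcm(143, 3) = 429: x ≡ 350 (mod 429).
  Combine with x ≡ 12 (mod 16); new modulus lcm = 6864.
    Write x = 350 + 429·t and substitute into x ≡ 12 (mod 16): 429·t ≡ 12 − 350 = -338 (mod 16).
    Reduce coefficients mod 16: 13·t ≡ 14 (mod 16).
    The inverse of 13 mod 16 is 5 (since 13·5 = 65 = 4·16 + 1), so t ≡ 5·14 = 70 ≡ 6 (mod 16).
    Then x = 350 + 429·6 = 2924, valid modulo lcm(429, 16) = 6864: x ≡ 2924 (mod 6864).
  Combine with x ≡ 0 (mod 19); new modulus lcm = 130416.
    Write x = 2924 + 6864·t and substitute into x ≡ 0 (mod 19): 6864·t ≡ 0 − 2924 = -2924 (mod 19).
    Reduce coefficients mod 19: 5·t ≡ 2 (mod 19).
    The inverse of 5 mod 19 is 4 (since 5·4 = 20 = 1·19 + 1), so t ≡ 4·2 = 8 ≡ 8 (mod 19).
    Then x = 2924 + 6864·8 = 57836, valid modulo lcm(6864, 19) = 130416: x ≡ 57836 (mod 130416).
Verify against each original: 57836 mod 13 = 12, 57836 mod 11 = 9, 57836 mod 3 = 2, 57836 mod 16 = 12, 57836 mod 19 = 0.

x ≡ 57836 (mod 130416).


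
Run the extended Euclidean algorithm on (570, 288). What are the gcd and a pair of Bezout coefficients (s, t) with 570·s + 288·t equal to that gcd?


Euclidean algorithm on (570, 288) — divide until remainder is 0:
  570 = 1 · 288 + 282
  288 = 1 · 282 + 6
  282 = 47 · 6 + 0
gcd(570, 288) = 6.
Track Bezout coefficients alongside the remainders: start with r₀ = 570 = a·1 + b·0 (s = 1, t = 0) and r₁ = 288 = a·0 + b·1 (s = 0, t = 1); each new remainder r_{k+1} = r_{k-1} − q_k·r_k inherits s_{k+1} = s_{k-1} − q_k·s_k, t_{k+1} = t_{k-1} − q_k·t_k, so r_k = a·s_k + b·t_k at every step:
  q = 1: r = 282, s = 1 − 1·0 = 1, t = 0 − 1·1 = -1  (check: 570·1 + 288·(-1) = 282)
  q = 1: r = 6, s = 0 − 1·1 = -1, t = 1 − 1·(-1) = 2  (check: 570·(-1) + 288·2 = 6)
The row with r = 6 (the gcd) gives the Bezout coefficients s = -1, t = 2.
Result: 570 · (-1) + 288 · (2) = 6.

gcd(570, 288) = 6; s = -1, t = 2 (check: 570·(-1) + 288·2 = 6).


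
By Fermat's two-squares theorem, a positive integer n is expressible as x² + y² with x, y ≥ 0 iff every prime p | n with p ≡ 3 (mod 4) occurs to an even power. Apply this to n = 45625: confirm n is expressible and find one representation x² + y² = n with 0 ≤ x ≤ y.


Step 1: Factor n = 45625 = 5^4 · 73.
Step 2: Check the mod-4 condition on each prime factor: 5 ≡ 1 (mod 4), exponent 4; 73 ≡ 1 (mod 4), exponent 1.
All primes ≡ 3 (mod 4) appear to even exponent (or don't appear), so by the two-squares theorem n IS expressible as a sum of two squares.
Step 3: Build a representation. Group n = k² · m with k = 5 and m = 5 · 5 · 73 = 1825 (a product of primes ≡ 1 (mod 4)); a representation of m scales to one of n via (k·x)² + (k·y)² = k²(x² + y²). Each prime p ≡ 1 (mod 4) is itself a sum of two squares; find a² by testing p − a² for a perfect square:
  5: 5 − 1² = 4 = 2² ⇒ 5 = 1² + 2².
  73: 73 − 1² = 72, 73 − 2² = 69, 73 − 3² = 64 = 8² ⇒ 73 = 3² + 8².
  Combine using the Brahmagupta–Fibonacci identity (a² + b²)(c² + d²) = (ac − bd)² + (ad + bc)² = (ac + bd)² + (ad − bc)²:
  5 · 5 = 25: from (1² + 2²)(1² + 2²), take (1·1 − 2·2, 1·2 + 2·1) = (1 − 4, 2 + 2) = (-3, 4); dropping signs (only squares matter) gives (3, 4); check 3² + 4² = 9 + 16 = 25 ✓.
  25 · 73 = 1825: from (3² + 4²)(3² + 8²), take (3·3 − 4·8, 3·8 + 4·3) = (9 − 32, 24 + 12) = (-23, 36); dropping signs (only squares matter) gives (23, 36); check 23² + 36² = 529 + 1296 = 1825 ✓.
  Scale by k = 5: (5·23, 5·36) = (115, 180).
Step 4: Order so x ≤ y and verify: 115² + 180² = 13225 + 32400 = 45625 = n. ✓

n = 45625 = 115² + 180² (one valid representation with x ≤ y).


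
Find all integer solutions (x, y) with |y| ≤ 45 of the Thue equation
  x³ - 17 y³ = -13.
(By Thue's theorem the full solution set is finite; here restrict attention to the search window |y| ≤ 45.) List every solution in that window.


The equation is x³ - 17y³ = -13. For fixed y, x³ = 17·y³ − 13, so a solution requires the RHS to be a perfect cube.
Strategy: iterate y from -45 to 45, compute RHS = 17·y³ − 13, and check whether it is a (positive or negative) perfect cube.
Check small values of y:
  y = 0: RHS = -13 is not a perfect cube.
  y = 1: RHS = 4 is not a perfect cube.
  y = -1: RHS = -30 is not a perfect cube.
  y = 2: RHS = 123 is not a perfect cube.
  y = -2: RHS = -149 is not a perfect cube.
  y = 3: RHS = 446 is not a perfect cube.
  y = -3: RHS = -472 is not a perfect cube.
Continuing the search up to |y| = 45 finds no solutions either.
No (x, y) in the scanned range satisfies the equation.

No integer solutions with |y| ≤ 45.


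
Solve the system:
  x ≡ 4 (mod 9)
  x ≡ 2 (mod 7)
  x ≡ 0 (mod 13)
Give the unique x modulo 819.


Moduli 9, 7, 13 are pairwise coprime; by CRT there is a unique solution modulo M = 9 · 7 · 13 = 819.
Solve pairwise, accumulating the modulus:
  Start with x ≡ 4 (mod 9).
  Combine with x ≡ 2 (mod 7): since gcd(9, 7) = 1, we get a unique residue mod 63.
    Write x = 4 + 9·t and substitute into x ≡ 2 (mod 7): 9·t ≡ 2 − 4 = -2 (mod 7).
    Reduce coefficients mod 7: 2·t ≡ 5 (mod 7).
    The inverse of 2 mod 7 is 4 (since 2·4 = 8 = 1·7 + 1), so t ≡ 4·5 = 20 ≡ 6 (mod 7).
    Then x = 4 + 9·6 = 58, valid modulo lcm(9, 7) = 63: x ≡ 58 (mod 63).
  Combine with x ≡ 0 (mod 13): since gcd(63, 13) = 1, we get a unique residue mod 819.
    Write x = 58 + 63·t and substitute into x ≡ 0 (mod 13): 63·t ≡ 0 − 58 = -58 (mod 13).
    Reduce coefficients mod 13: 11·t ≡ 7 (mod 13).
    The inverse of 11 mod 13 is 6 (since 11·6 = 66 = 5·13 + 1), so t ≡ 6·7 = 42 ≡ 3 (mod 13).
    Then x = 58 + 63·3 = 247, valid modulo lcm(63, 13) = 819: x ≡ 247 (mod 819).
Verify: 247 mod 9 = 4 ✓, 247 mod 7 = 2 ✓, 247 mod 13 = 0 ✓.

x ≡ 247 (mod 819).


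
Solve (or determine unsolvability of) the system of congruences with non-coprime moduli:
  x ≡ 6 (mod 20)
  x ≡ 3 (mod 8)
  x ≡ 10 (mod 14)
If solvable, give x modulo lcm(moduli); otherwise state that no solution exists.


Moduli 20, 8, 14 are not pairwise coprime, so CRT works modulo lcm(m_i) when all pairwise compatibility conditions hold.
Pairwise compatibility: gcd(m_i, m_j) must divide a_i - a_j for every pair.
Merge one congruence at a time:
  Start: x ≡ 6 (mod 20).
  Combine with x ≡ 3 (mod 8): gcd(20, 8) = 4, and 3 - 6 = -3 is NOT divisible by 4.
    ⇒ system is inconsistent (no integer solution).

No solution (the system is inconsistent).


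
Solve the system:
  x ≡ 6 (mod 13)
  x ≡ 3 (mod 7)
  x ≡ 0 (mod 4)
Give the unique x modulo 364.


Moduli 13, 7, 4 are pairwise coprime; by CRT there is a unique solution modulo M = 13 · 7 · 4 = 364.
Solve pairwise, accumulating the modulus:
  Start with x ≡ 6 (mod 13).
  Combine with x ≡ 3 (mod 7): since gcd(13, 7) = 1, we get a unique residue mod 91.
    Write x = 6 + 13·t and substitute into x ≡ 3 (mod 7): 13·t ≡ 3 − 6 = -3 (mod 7).
    Reduce coefficients mod 7: 6·t ≡ 4 (mod 7).
    The inverse of 6 mod 7 is 6 (since 6·6 = 36 = 5·7 + 1), so t ≡ 6·4 = 24 ≡ 3 (mod 7).
    Then x = 6 + 13·3 = 45, valid modulo lcm(13, 7) = 91: x ≡ 45 (mod 91).
  Combine with x ≡ 0 (mod 4): since gcd(91, 4) = 1, we get a unique residue mod 364.
    Write x = 45 + 91·t and substitute into x ≡ 0 (mod 4): 91·t ≡ 0 − 45 = -45 (mod 4).
    Reduce coefficients mod 4: 3·t ≡ 3 (mod 4).
    The inverse of 3 mod 4 is 3 (since 3·3 = 9 = 2·4 + 1), so t ≡ 3·3 = 9 ≡ 1 (mod 4).
    Then x = 45 + 91·1 = 136, valid modulo lcm(91, 4) = 364: x ≡ 136 (mod 364).
Verify: 136 mod 13 = 6 ✓, 136 mod 7 = 3 ✓, 136 mod 4 = 0 ✓.

x ≡ 136 (mod 364).


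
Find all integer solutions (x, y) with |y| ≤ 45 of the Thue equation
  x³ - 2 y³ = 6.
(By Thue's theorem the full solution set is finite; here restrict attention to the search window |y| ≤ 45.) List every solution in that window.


The equation is x³ - 2y³ = 6. For fixed y, x³ = 2·y³ + 6, so a solution requires the RHS to be a perfect cube.
Strategy: iterate y from -45 to 45, compute RHS = 2·y³ + 6, and check whether it is a (positive or negative) perfect cube.
Check small values of y:
  y = 0: RHS = 6 is not a perfect cube.
  y = 1: RHS = 8 = (2)³ ⇒ x = 2 works.
  y = -1: RHS = 4 is not a perfect cube.
  y = 2: RHS = 22 is not a perfect cube.
  y = -2: RHS = -10 is not a perfect cube.
  y = 3: RHS = 60 is not a perfect cube.
  y = -3: RHS = -48 is not a perfect cube.
Continuing the search up to |y| = 45 finds no further solutions beyond those listed.
Collected solutions: (2, 1).

Solutions (with |y| ≤ 45): (2, 1).


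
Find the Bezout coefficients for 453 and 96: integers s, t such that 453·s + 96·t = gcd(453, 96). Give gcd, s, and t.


Euclidean algorithm on (453, 96) — divide until remainder is 0:
  453 = 4 · 96 + 69
  96 = 1 · 69 + 27
  69 = 2 · 27 + 15
  27 = 1 · 15 + 12
  15 = 1 · 12 + 3
  12 = 4 · 3 + 0
gcd(453, 96) = 3.
Track Bezout coefficients alongside the remainders: start with r₀ = 453 = a·1 + b·0 (s = 1, t = 0) and r₁ = 96 = a·0 + b·1 (s = 0, t = 1); each new remainder r_{k+1} = r_{k-1} − q_k·r_k inherits s_{k+1} = s_{k-1} − q_k·s_k, t_{k+1} = t_{k-1} − q_k·t_k, so r_k = a·s_k + b·t_k at every step:
  q = 4: r = 69, s = 1 − 4·0 = 1, t = 0 − 4·1 = -4  (check: 453·1 + 96·(-4) = 69)
  q = 1: r = 27, s = 0 − 1·1 = -1, t = 1 − 1·(-4) = 5  (check: 453·(-1) + 96·5 = 27)
  q = 2: r = 15, s = 1 − 2·(-1) = 3, t = -4 − 2·5 = -14  (check: 453·3 + 96·(-14) = 15)
  q = 1: r = 12, s = -1 − 1·3 = -4, t = 5 − 1·(-14) = 19  (check: 453·(-4) + 96·19 = 12)
  q = 1: r = 3, s = 3 − 1·(-4) = 7, t = -14 − 1·19 = -33  (check: 453·7 + 96·(-33) = 3)
The row with r = 3 (the gcd) gives the Bezout coefficients s = 7, t = -33.
Result: 453 · (7) + 96 · (-33) = 3.

gcd(453, 96) = 3; s = 7, t = -33 (check: 453·7 + 96·(-33) = 3).


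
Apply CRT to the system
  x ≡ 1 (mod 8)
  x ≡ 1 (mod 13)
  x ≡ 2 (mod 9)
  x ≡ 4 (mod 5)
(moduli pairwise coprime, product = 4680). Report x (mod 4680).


Product of moduli M = 8 · 13 · 9 · 5 = 4680.
Merge one congruence at a time:
  Start: x ≡ 1 (mod 8).
  Combine with x ≡ 1 (mod 13); new modulus lcm = 104.
    Write x = 1 + 8·t and substitute into x ≡ 1 (mod 13): 8·t ≡ 1 − 1 = 0 (mod 13).
    The inverse of 8 mod 13 is 5 (since 8·5 = 40 = 3·13 + 1), so t ≡ 5·0 = 0 ≡ 0 (mod 13).
    Then x = 1 + 8·0 = 1, valid modulo lcm(8, 13) = 104: x ≡ 1 (mod 104).
  Combine with x ≡ 2 (mod 9); new modulus lcm = 936.
    Write x = 1 + 104·t and substitute into x ≡ 2 (mod 9): 104·t ≡ 2 − 1 = 1 (mod 9).
    Reduce coefficients mod 9: 5·t ≡ 1 (mod 9).
    The inverse of 5 mod 9 is 2 (since 5·2 = 10 = 1·9 + 1), so t ≡ 2·1 = 2 ≡ 2 (mod 9).
    Then x = 1 + 104·2 = 209, valid modulo lcm(104, 9) = 936: x ≡ 209 (mod 936).
  Combine with x ≡ 4 (mod 5); new modulus lcm = 4680.
    Write x = 209 + 936·t and substitute into x ≡ 4 (mod 5): 936·t ≡ 4 − 209 = -205 (mod 5).
    Reduce coefficients mod 5: 1·t ≡ 0 (mod 5).
    So t ≡ 0 (mod 5).
    Then x = 209 + 936·0 = 209, valid modulo lcm(936, 5) = 4680: x ≡ 209 (mod 4680).
Verify against each original: 209 mod 8 = 1, 209 mod 13 = 1, 209 mod 9 = 2, 209 mod 5 = 4.

x ≡ 209 (mod 4680).


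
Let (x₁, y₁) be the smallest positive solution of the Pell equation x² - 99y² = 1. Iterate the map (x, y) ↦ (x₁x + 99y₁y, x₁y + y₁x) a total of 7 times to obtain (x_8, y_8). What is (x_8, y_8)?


Step 1: Find the fundamental solution (x₁, y₁) of x² - 99y² = 1.
  Expand √99 as a continued fraction. a₀ = ⌊√99⌋ = 9; iterate m_{k+1} = d_k·a_k − m_k, d_{k+1} = (99 − m_{k+1}²)/d_k, a_{k+1} = ⌊(a₀ + m_{k+1})/d_{k+1}⌋ (starting m₀ = 0, d₀ = 1), with convergents p_k = a_k·p_{k-1} + p_{k-2}, q_k = a_k·q_{k-1} + q_{k-2} (p₋₁ = 1, q₋₁ = 0):
  k = 0: a₀ = 9; p₀/q₀ = 9/1; p₀² − 99·q₀² = 81 − 99 = -18.
  k = 1: m = 9, d = 18, a = ⌊(9 + 9)/18⌋ = 1; p/q = (1·9 + 1)/(1·1 + 0) = 10/1; p² − 99·q² = 100 − 99 = 1.
  The first convergent with p² − 99·q² = 1 gives the fundamental solution (x₁, y₁) = (10, 1).
Step 2: Apply the recurrence (x_{n+1}, y_{n+1}) = (x₁x_n + 99y₁y_n, x₁y_n + y₁x_n) repeatedly.
  From (x_1, y_1) = (10, 1): x_2 = 10·10 + 99·1·1 = 199; y_2 = 10·1 + 1·10 = 20.
  From (x_2, y_2) = (199, 20): x_3 = 10·199 + 99·1·20 = 3970; y_3 = 10·20 + 1·199 = 399.
  From (x_3, y_3) = (3970, 399): x_4 = 10·3970 + 99·1·399 = 79201; y_4 = 10·399 + 1·3970 = 7960.
  From (x_4, y_4) = (79201, 7960): x_5 = 10·79201 + 99·1·7960 = 1580050; y_5 = 10·7960 + 1·79201 = 158801.
  From (x_5, y_5) = (1580050, 158801): x_6 = 10·1580050 + 99·1·158801 = 31521799; y_6 = 10·158801 + 1·1580050 = 3168060.
  From (x_6, y_6) = (31521799, 3168060): x_7 = 10·31521799 + 99·1·3168060 = 628855930; y_7 = 10·3168060 + 1·31521799 = 63202399.
  From (x_7, y_7) = (628855930, 63202399): x_8 = 10·628855930 + 99·1·63202399 = 12545596801; y_8 = 10·63202399 + 1·628855930 = 1260879920.
Step 3: Verify x_8² - 99·y_8² = 157391999093261433601 - 157391999093261433600 = 1 (should be 1). ✓

(x_1, y_1) = (10, 1); (x_8, y_8) = (12545596801, 1260879920).


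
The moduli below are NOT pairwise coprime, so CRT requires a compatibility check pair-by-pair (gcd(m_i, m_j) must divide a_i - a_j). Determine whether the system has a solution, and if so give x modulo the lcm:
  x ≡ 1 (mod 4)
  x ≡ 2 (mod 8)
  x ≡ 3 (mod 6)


Moduli 4, 8, 6 are not pairwise coprime, so CRT works modulo lcm(m_i) when all pairwise compatibility conditions hold.
Pairwise compatibility: gcd(m_i, m_j) must divide a_i - a_j for every pair.
Merge one congruence at a time:
  Start: x ≡ 1 (mod 4).
  Combine with x ≡ 2 (mod 8): gcd(4, 8) = 4, and 2 - 1 = 1 is NOT divisible by 4.
    ⇒ system is inconsistent (no integer solution).

No solution (the system is inconsistent).


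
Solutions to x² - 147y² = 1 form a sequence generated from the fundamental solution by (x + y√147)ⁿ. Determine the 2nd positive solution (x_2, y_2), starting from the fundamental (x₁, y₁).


Step 1: Find the fundamental solution (x₁, y₁) of x² - 147y² = 1.
  Expand √147 as a continued fraction. a₀ = ⌊√147⌋ = 12; iterate m_{k+1} = d_k·a_k − m_k, d_{k+1} = (147 − m_{k+1}²)/d_k, a_{k+1} = ⌊(a₀ + m_{k+1})/d_{k+1}⌋ (starting m₀ = 0, d₀ = 1), with convergents p_k = a_k·p_{k-1} + p_{k-2}, q_k = a_k·q_{k-1} + q_{k-2} (p₋₁ = 1, q₋₁ = 0):
  k = 0: a₀ = 12; p₀/q₀ = 12/1; p₀² − 147·q₀² = 144 − 147 = -3.
  k = 1: m = 12, d = 3, a = ⌊(12 + 12)/3⌋ = 8; p/q = (8·12 + 1)/(8·1 + 0) = 97/8; p² − 147·q² = 9409 − 9408 = 1.
  The first convergent with p² − 147·q² = 1 gives the fundamental solution (x₁, y₁) = (97, 8).
Step 2: Apply the recurrence (x_{n+1}, y_{n+1}) = (x₁x_n + 147y₁y_n, x₁y_n + y₁x_n) repeatedly.
  From (x_1, y_1) = (97, 8): x_2 = 97·97 + 147·8·8 = 18817; y_2 = 97·8 + 8·97 = 1552.
Step 3: Verify x_2² - 147·y_2² = 354079489 - 354079488 = 1 (should be 1). ✓

(x_1, y_1) = (97, 8); (x_2, y_2) = (18817, 1552).


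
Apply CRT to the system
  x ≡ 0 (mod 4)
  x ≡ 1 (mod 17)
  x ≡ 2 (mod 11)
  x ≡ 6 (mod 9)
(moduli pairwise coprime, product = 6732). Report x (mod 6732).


Product of moduli M = 4 · 17 · 11 · 9 = 6732.
Merge one congruence at a time:
  Start: x ≡ 0 (mod 4).
  Combine with x ≡ 1 (mod 17); new modulus lcm = 68.
    Write x = 0 + 4·t and substitute into x ≡ 1 (mod 17): 4·t ≡ 1 − 0 = 1 (mod 17).
    The inverse of 4 mod 17 is 13 (since 4·13 = 52 = 3·17 + 1), so t ≡ 13·1 = 13 ≡ 13 (mod 17).
    Then x = 0 + 4·13 = 52, valid modulo lcm(4, 17) = 68: x ≡ 52 (mod 68).
  Combine with x ≡ 2 (mod 11); new modulus lcm = 748.
    Write x = 52 + 68·t and substitute into x ≡ 2 (mod 11): 68·t ≡ 2 − 52 = -50 (mod 11).
    Reduce coefficients mod 11: 2·t ≡ 5 (mod 11).
    The inverse of 2 mod 11 is 6 (since 2·6 = 12 = 1·11 + 1), so t ≡ 6·5 = 30 ≡ 8 (mod 11).
    Then x = 52 + 68·8 = 596, valid modulo lcm(68, 11) = 748: x ≡ 596 (mod 748).
  Combine with x ≡ 6 (mod 9); new modulus lcm = 6732.
    Write x = 596 + 748·t and substitute into x ≡ 6 (mod 9): 748·t ≡ 6 − 596 = -590 (mod 9).
    Reduce coefficients mod 9: 1·t ≡ 4 (mod 9).
    So t ≡ 4 (mod 9).
    Then x = 596 + 748·4 = 3588, valid modulo lcm(748, 9) = 6732: x ≡ 3588 (mod 6732).
Verify against each original: 3588 mod 4 = 0, 3588 mod 17 = 1, 3588 mod 11 = 2, 3588 mod 9 = 6.

x ≡ 3588 (mod 6732).


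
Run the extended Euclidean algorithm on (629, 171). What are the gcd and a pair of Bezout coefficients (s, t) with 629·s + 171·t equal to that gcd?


Euclidean algorithm on (629, 171) — divide until remainder is 0:
  629 = 3 · 171 + 116
  171 = 1 · 116 + 55
  116 = 2 · 55 + 6
  55 = 9 · 6 + 1
  6 = 6 · 1 + 0
gcd(629, 171) = 1.
Track Bezout coefficients alongside the remainders: start with r₀ = 629 = a·1 + b·0 (s = 1, t = 0) and r₁ = 171 = a·0 + b·1 (s = 0, t = 1); each new remainder r_{k+1} = r_{k-1} − q_k·r_k inherits s_{k+1} = s_{k-1} − q_k·s_k, t_{k+1} = t_{k-1} − q_k·t_k, so r_k = a·s_k + b·t_k at every step:
  q = 3: r = 116, s = 1 − 3·0 = 1, t = 0 − 3·1 = -3  (check: 629·1 + 171·(-3) = 116)
  q = 1: r = 55, s = 0 − 1·1 = -1, t = 1 − 1·(-3) = 4  (check: 629·(-1) + 171·4 = 55)
  q = 2: r = 6, s = 1 − 2·(-1) = 3, t = -3 − 2·4 = -11  (check: 629·3 + 171·(-11) = 6)
  q = 9: r = 1, s = -1 − 9·3 = -28, t = 4 − 9·(-11) = 103  (check: 629·(-28) + 171·103 = 1)
The row with r = 1 (the gcd) gives the Bezout coefficients s = -28, t = 103.
Result: 629 · (-28) + 171 · (103) = 1.

gcd(629, 171) = 1; s = -28, t = 103 (check: 629·(-28) + 171·103 = 1).


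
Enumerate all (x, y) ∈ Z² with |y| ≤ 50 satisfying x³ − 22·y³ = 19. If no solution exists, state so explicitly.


The equation is x³ - 22y³ = 19. For fixed y, x³ = 22·y³ + 19, so a solution requires the RHS to be a perfect cube.
Strategy: iterate y from -50 to 50, compute RHS = 22·y³ + 19, and check whether it is a (positive or negative) perfect cube.
Check small values of y:
  y = 0: RHS = 19 is not a perfect cube.
  y = 1: RHS = 41 is not a perfect cube.
  y = -1: RHS = -3 is not a perfect cube.
  y = 2: RHS = 195 is not a perfect cube.
  y = -2: RHS = -157 is not a perfect cube.
  y = 3: RHS = 613 is not a perfect cube.
  y = -3: RHS = -575 is not a perfect cube.
Continuing the search up to |y| = 50 finds no solutions either.
No (x, y) in the scanned range satisfies the equation.

No integer solutions with |y| ≤ 50.


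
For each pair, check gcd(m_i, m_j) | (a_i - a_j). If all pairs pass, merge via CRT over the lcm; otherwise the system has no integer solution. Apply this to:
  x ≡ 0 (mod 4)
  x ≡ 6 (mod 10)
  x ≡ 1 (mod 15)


Moduli 4, 10, 15 are not pairwise coprime, so CRT works modulo lcm(m_i) when all pairwise compatibility conditions hold.
Pairwise compatibility: gcd(m_i, m_j) must divide a_i - a_j for every pair.
Merge one congruence at a time:
  Start: x ≡ 0 (mod 4).
  Combine with x ≡ 6 (mod 10): gcd(4, 10) = 2; 6 - 0 = 6, which IS divisible by 2, so compatible.
    Write x = 0 + 4·t and substitute into x ≡ 6 (mod 10): 4·t ≡ 6 − 0 = 6 (mod 10).
    Divide the congruence (and modulus) by g = 2: 2·t ≡ 3 (mod 5).
    The inverse of 2 mod 5 is 3 (since 2·3 = 6 = 1·5 + 1), so t ≡ 3·3 = 9 ≡ 4 (mod 5).
    Then x = 0 + 4·4 = 16, valid modulo lcm(4, 10) = 20: x ≡ 16 (mod 20).
  Combine with x ≡ 1 (mod 15): gcd(20, 15) = 5; 1 - 16 = -15, which IS divisible by 5, so compatible.
    Write x = 16 + 20·t and substitute into x ≡ 1 (mod 15): 20·t ≡ 1 − 16 = -15 (mod 15).
    Divide the congruence (and modulus) by g = 5: 4·t ≡ -3 (mod 3).
    Reduce coefficients mod 3: 1·t ≡ 0 (mod 3).
    So t ≡ 0 (mod 3).
    Then x = 16 + 20·0 = 16, valid modulo lcm(20, 15) = 60: x ≡ 16 (mod 60).
Verify: 16 mod 4 = 0, 16 mod 10 = 6, 16 mod 15 = 1.

x ≡ 16 (mod 60).


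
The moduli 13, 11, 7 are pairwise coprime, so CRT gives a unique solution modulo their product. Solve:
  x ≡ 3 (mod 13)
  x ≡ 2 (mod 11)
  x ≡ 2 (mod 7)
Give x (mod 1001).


Moduli 13, 11, 7 are pairwise coprime; by CRT there is a unique solution modulo M = 13 · 11 · 7 = 1001.
Solve pairwise, accumulating the modulus:
  Start with x ≡ 3 (mod 13).
  Combine with x ≡ 2 (mod 11): since gcd(13, 11) = 1, we get a unique residue mod 143.
    Write x = 3 + 13·t and substitute into x ≡ 2 (mod 11): 13·t ≡ 2 − 3 = -1 (mod 11).
    Reduce coefficients mod 11: 2·t ≡ 10 (mod 11).
    The inverse of 2 mod 11 is 6 (since 2·6 = 12 = 1·11 + 1), so t ≡ 6·10 = 60 ≡ 5 (mod 11).
    Then x = 3 + 13·5 = 68, valid modulo lcm(13, 11) = 143: x ≡ 68 (mod 143).
  Combine with x ≡ 2 (mod 7): since gcd(143, 7) = 1, we get a unique residue mod 1001.
    Write x = 68 + 143·t and substitute into x ≡ 2 (mod 7): 143·t ≡ 2 − 68 = -66 (mod 7).
    Reduce coefficients mod 7: 3·t ≡ 4 (mod 7).
    The inverse of 3 mod 7 is 5 (since 3·5 = 15 = 2·7 + 1), so t ≡ 5·4 = 20 ≡ 6 (mod 7).
    Then x = 68 + 143·6 = 926, valid modulo lcm(143, 7) = 1001: x ≡ 926 (mod 1001).
Verify: 926 mod 13 = 3 ✓, 926 mod 11 = 2 ✓, 926 mod 7 = 2 ✓.

x ≡ 926 (mod 1001).


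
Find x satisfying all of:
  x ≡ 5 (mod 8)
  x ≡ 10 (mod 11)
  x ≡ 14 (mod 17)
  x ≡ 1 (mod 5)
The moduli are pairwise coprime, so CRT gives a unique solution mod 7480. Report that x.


Product of moduli M = 8 · 11 · 17 · 5 = 7480.
Merge one congruence at a time:
  Start: x ≡ 5 (mod 8).
  Combine with x ≡ 10 (mod 11); new modulus lcm = 88.
    Write x = 5 + 8·t and substitute into x ≡ 10 (mod 11): 8·t ≡ 10 − 5 = 5 (mod 11).
    The inverse of 8 mod 11 is 7 (since 8·7 = 56 = 5·11 + 1), so t ≡ 7·5 = 35 ≡ 2 (mod 11).
    Then x = 5 + 8·2 = 21, valid modulo lcm(8, 11) = 88: x ≡ 21 (mod 88).
  Combine with x ≡ 14 (mod 17); new modulus lcm = 1496.
    Write x = 21 + 88·t and substitute into x ≡ 14 (mod 17): 88·t ≡ 14 − 21 = -7 (mod 17).
    Reduce coefficients mod 17: 3·t ≡ 10 (mod 17).
    The inverse of 3 mod 17 is 6 (since 3·6 = 18 = 1·17 + 1), so t ≡ 6·10 = 60 ≡ 9 (mod 17).
    Then x = 21 + 88·9 = 813, valid modulo lcm(88, 17) = 1496: x ≡ 813 (mod 1496).
  Combine with x ≡ 1 (mod 5); new modulus lcm = 7480.
    Write x = 813 + 1496·t and substitute into x ≡ 1 (mod 5): 1496·t ≡ 1 − 813 = -812 (mod 5).
    Reduce coefficients mod 5: 1·t ≡ 3 (mod 5).
    So t ≡ 3 (mod 5).
    Then x = 813 + 1496·3 = 5301, valid modulo lcm(1496, 5) = 7480: x ≡ 5301 (mod 7480).
Verify against each original: 5301 mod 8 = 5, 5301 mod 11 = 10, 5301 mod 17 = 14, 5301 mod 5 = 1.

x ≡ 5301 (mod 7480).


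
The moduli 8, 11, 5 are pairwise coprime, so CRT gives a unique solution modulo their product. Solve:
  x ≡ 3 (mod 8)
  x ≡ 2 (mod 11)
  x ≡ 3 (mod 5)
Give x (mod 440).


Moduli 8, 11, 5 are pairwise coprime; by CRT there is a unique solution modulo M = 8 · 11 · 5 = 440.
Solve pairwise, accumulating the modulus:
  Start with x ≡ 3 (mod 8).
  Combine with x ≡ 2 (mod 11): since gcd(8, 11) = 1, we get a unique residue mod 88.
    Write x = 3 + 8·t and substitute into x ≡ 2 (mod 11): 8·t ≡ 2 − 3 = -1 (mod 11).
    Reduce coefficients mod 11: 8·t ≡ 10 (mod 11).
    The inverse of 8 mod 11 is 7 (since 8·7 = 56 = 5·11 + 1), so t ≡ 7·10 = 70 ≡ 4 (mod 11).
    Then x = 3 + 8·4 = 35, valid modulo lcm(8, 11) = 88: x ≡ 35 (mod 88).
  Combine with x ≡ 3 (mod 5): since gcd(88, 5) = 1, we get a unique residue mod 440.
    Write x = 35 + 88·t and substitute into x ≡ 3 (mod 5): 88·t ≡ 3 − 35 = -32 (mod 5).
    Reduce coefficients mod 5: 3·t ≡ 3 (mod 5).
    The inverse of 3 mod 5 is 2 (since 3·2 = 6 = 1·5 + 1), so t ≡ 2·3 = 6 ≡ 1 (mod 5).
    Then x = 35 + 88·1 = 123, valid modulo lcm(88, 5) = 440: x ≡ 123 (mod 440).
Verify: 123 mod 8 = 3 ✓, 123 mod 11 = 2 ✓, 123 mod 5 = 3 ✓.

x ≡ 123 (mod 440).


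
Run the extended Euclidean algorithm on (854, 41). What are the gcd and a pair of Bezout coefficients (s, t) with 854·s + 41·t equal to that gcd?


Euclidean algorithm on (854, 41) — divide until remainder is 0:
  854 = 20 · 41 + 34
  41 = 1 · 34 + 7
  34 = 4 · 7 + 6
  7 = 1 · 6 + 1
  6 = 6 · 1 + 0
gcd(854, 41) = 1.
Track Bezout coefficients alongside the remainders: start with r₀ = 854 = a·1 + b·0 (s = 1, t = 0) and r₁ = 41 = a·0 + b·1 (s = 0, t = 1); each new remainder r_{k+1} = r_{k-1} − q_k·r_k inherits s_{k+1} = s_{k-1} − q_k·s_k, t_{k+1} = t_{k-1} − q_k·t_k, so r_k = a·s_k + b·t_k at every step:
  q = 20: r = 34, s = 1 − 20·0 = 1, t = 0 − 20·1 = -20  (check: 854·1 + 41·(-20) = 34)
  q = 1: r = 7, s = 0 − 1·1 = -1, t = 1 − 1·(-20) = 21  (check: 854·(-1) + 41·21 = 7)
  q = 4: r = 6, s = 1 − 4·(-1) = 5, t = -20 − 4·21 = -104  (check: 854·5 + 41·(-104) = 6)
  q = 1: r = 1, s = -1 − 1·5 = -6, t = 21 − 1·(-104) = 125  (check: 854·(-6) + 41·125 = 1)
The row with r = 1 (the gcd) gives the Bezout coefficients s = -6, t = 125.
Result: 854 · (-6) + 41 · (125) = 1.

gcd(854, 41) = 1; s = -6, t = 125 (check: 854·(-6) + 41·125 = 1).


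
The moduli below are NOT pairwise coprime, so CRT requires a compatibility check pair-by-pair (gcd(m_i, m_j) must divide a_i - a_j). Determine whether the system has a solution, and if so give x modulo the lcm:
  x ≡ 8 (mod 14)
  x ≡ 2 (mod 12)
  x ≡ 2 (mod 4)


Moduli 14, 12, 4 are not pairwise coprime, so CRT works modulo lcm(m_i) when all pairwise compatibility conditions hold.
Pairwise compatibility: gcd(m_i, m_j) must divide a_i - a_j for every pair.
Merge one congruence at a time:
  Start: x ≡ 8 (mod 14).
  Combine with x ≡ 2 (mod 12): gcd(14, 12) = 2; 2 - 8 = -6, which IS divisible by 2, so compatible.
    Write x = 8 + 14·t and substitute into x ≡ 2 (mod 12): 14·t ≡ 2 − 8 = -6 (mod 12).
    Divide the congruence (and modulus) by g = 2: 7·t ≡ -3 (mod 6).
    Reduce coefficients mod 6: 1·t ≡ 3 (mod 6).
    So t ≡ 3 (mod 6).
    Then x = 8 + 14·3 = 50, valid modulo lcm(14, 12) = 84: x ≡ 50 (mod 84).
  Combine with x ≡ 2 (mod 4): gcd(84, 4) = 4; 2 - 50 = -48, which IS divisible by 4, so compatible.
    Write x = 50 + 84·t and substitute into x ≡ 2 (mod 4): 84·t ≡ 2 − 50 = -48 (mod 4).
    Divide the congruence (and modulus) by g = 4: 21·t ≡ -12 (mod 1).
    Modulo 1 every t works; take t = 0.
    Then x = 50 + 84·0 = 50, valid modulo lcm(84, 4) = 84: x ≡ 50 (mod 84).
Verify: 50 mod 14 = 8, 50 mod 12 = 2, 50 mod 4 = 2.

x ≡ 50 (mod 84).
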